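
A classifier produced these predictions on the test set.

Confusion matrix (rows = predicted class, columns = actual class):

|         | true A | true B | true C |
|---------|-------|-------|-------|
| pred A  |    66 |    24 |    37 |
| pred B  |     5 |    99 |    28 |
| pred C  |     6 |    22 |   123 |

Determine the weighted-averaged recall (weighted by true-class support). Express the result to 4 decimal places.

0.7024

Per-class recall (TP/(TP+FN)):
  A: TP=66, FN=5+6=11 → 66/77 = 0.85714
  B: TP=99, FN=24+22=46 → 99/145 = 0.68276
  C: TP=123, FN=37+28=65 → 123/188 = 0.65426
Weighted-recall = Σ (supportᵢ/N)·recallᵢ with N=410: (77/410)·0.85714 + (145/410)·0.68276 + (188/410)·0.65426 = 0.7024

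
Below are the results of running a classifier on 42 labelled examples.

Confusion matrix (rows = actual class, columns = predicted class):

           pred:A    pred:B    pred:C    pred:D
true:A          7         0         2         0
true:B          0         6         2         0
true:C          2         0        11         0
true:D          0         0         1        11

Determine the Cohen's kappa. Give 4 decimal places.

0.7730

Observed agreement pₒ = trace/N = 35/42 = 0.83333
Expected agreement pₑ = Σ (rowᵢ·colᵢ)/N² = (9·9 + 8·6 + 13·16 + 12·11)/42² = 0.26587
κ = (pₒ − pₑ)/(1 − pₑ) = (0.83333 − 0.26587)/(1 − 0.26587) = 0.7730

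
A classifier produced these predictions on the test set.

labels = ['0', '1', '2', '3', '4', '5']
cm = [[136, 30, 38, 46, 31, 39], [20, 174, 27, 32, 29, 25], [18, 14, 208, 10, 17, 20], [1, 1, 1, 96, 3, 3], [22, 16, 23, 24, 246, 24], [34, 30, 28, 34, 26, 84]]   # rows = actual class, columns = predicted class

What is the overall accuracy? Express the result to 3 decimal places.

Accuracy = trace / total = (136+174+208+96+246+84=944) / 1610 = 944/1610 = 0.586

0.586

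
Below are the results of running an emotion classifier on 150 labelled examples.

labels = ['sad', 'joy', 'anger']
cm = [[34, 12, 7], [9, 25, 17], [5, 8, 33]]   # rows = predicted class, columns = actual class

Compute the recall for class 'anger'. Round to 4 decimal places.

0.5789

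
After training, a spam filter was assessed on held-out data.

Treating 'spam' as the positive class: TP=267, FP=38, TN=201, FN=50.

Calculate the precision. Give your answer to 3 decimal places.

Precision = TP/(TP+FP) = 267/(267+38) = 267/305 = 0.875

0.875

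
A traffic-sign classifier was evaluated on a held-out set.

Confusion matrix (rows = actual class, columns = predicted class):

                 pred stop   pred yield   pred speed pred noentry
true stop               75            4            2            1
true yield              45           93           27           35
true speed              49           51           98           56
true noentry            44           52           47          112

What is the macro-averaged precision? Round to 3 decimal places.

Per-class precision (TP/(TP+FP)):
  stop: TP=75, FP=45+49+44=138 → 75/213 = 0.3521
  yield: TP=93, FP=4+51+52=107 → 93/200 = 0.4650
  speed: TP=98, FP=2+27+47=76 → 98/174 = 0.5632
  noentry: TP=112, FP=1+35+56=92 → 112/204 = 0.5490
Macro-precision = mean = (0.3521 + 0.4650 + 0.5632 + 0.5490) / 4 = 0.482

0.482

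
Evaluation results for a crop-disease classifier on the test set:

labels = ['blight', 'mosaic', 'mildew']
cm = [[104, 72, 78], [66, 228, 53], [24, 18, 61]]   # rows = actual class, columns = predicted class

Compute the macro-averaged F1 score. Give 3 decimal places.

0.521

Per-class F1 score (2·TP/(2·TP+FP+FN)):
  blight: TP=104, FP=66+24=90, FN=72+78=150 → 208/448 = 0.4643
  mosaic: TP=228, FP=72+18=90, FN=66+53=119 → 456/665 = 0.6857
  mildew: TP=61, FP=78+53=131, FN=24+18=42 → 122/295 = 0.4136
Macro-F1 score = mean = (0.4643 + 0.6857 + 0.4136) / 3 = 0.521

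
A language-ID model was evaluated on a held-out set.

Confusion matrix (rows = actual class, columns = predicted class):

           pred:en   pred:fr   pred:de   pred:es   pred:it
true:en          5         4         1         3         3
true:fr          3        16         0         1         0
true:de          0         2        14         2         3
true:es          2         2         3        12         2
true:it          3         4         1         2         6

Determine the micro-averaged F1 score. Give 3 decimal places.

Micro-averaging pools counts across classes: ΣTP=53, ΣFP=41, ΣFN=41.
Micro-F1 score = 2·TP/(2·TP+FP+FN) on pooled counts = 0.564 (equals overall accuracy in single-label multiclass).

0.564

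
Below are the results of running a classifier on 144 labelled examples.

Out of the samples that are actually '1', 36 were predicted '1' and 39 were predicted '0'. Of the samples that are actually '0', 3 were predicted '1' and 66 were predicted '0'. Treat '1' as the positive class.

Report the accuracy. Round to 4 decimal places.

Accuracy = (TP+TN)/N = (36+66)/144 = 0.7083

0.7083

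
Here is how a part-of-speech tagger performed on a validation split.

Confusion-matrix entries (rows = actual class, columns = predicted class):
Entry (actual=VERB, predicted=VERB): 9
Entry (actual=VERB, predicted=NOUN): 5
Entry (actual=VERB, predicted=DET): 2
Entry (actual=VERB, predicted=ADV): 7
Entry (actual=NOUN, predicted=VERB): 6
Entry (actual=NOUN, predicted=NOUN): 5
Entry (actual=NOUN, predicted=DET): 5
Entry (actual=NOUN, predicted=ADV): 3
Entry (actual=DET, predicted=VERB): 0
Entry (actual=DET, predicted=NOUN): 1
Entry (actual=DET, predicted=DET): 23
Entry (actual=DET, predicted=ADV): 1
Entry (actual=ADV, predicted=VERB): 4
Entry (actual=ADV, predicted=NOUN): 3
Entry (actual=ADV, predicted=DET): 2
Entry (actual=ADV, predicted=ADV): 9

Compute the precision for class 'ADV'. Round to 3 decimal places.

One-vs-rest for 'ADV': TP = diagonal; FP = other classes predicted 'ADV'; FN = 'ADV' predicted as other.
precision = TP/(TP+FP).
ADV: TP=9, FP=7+3+1=11 → 9/20 = 0.4500

0.450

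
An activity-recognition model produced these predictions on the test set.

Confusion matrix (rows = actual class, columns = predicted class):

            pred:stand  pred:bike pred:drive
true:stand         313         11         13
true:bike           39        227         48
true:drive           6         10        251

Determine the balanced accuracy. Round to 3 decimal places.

0.864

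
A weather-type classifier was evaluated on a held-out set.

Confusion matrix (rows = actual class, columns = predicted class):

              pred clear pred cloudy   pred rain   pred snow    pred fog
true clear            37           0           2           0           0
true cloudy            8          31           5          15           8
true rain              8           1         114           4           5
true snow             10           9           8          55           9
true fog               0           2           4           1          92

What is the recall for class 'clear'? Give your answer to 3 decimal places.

recall = TP/(TP+FN).
clear: TP=37, FN=0+2+0+0=2 → 37/39 = 0.9487

0.949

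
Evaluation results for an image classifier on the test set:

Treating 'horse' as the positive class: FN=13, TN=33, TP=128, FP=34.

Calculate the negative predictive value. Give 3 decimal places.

0.717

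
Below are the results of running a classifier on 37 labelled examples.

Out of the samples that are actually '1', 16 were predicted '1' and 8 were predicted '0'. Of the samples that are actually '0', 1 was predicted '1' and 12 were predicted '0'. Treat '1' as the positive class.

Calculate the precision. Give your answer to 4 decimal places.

Precision = TP/(TP+FP) = 16/(16+1) = 16/17 = 0.9412

0.9412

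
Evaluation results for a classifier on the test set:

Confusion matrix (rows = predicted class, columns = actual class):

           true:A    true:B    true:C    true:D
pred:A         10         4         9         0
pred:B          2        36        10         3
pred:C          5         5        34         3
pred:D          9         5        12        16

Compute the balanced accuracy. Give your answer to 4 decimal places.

Balanced accuracy = mean of per-class recall.
  A: recall = 10/26 = 0.38462
  B: recall = 36/50 = 0.72000
  C: recall = 34/65 = 0.52308
  D: recall = 16/22 = 0.72727
Mean = (0.38462 + 0.72000 + 0.52308 + 0.72727) / 4 = 0.5887

0.5887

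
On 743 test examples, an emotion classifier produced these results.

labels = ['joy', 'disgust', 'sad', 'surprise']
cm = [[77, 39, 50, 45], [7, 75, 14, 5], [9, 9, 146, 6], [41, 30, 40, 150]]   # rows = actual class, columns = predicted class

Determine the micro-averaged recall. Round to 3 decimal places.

0.603

Micro-averaging pools counts across classes: ΣTP=448, ΣFP=295, ΣFN=295.
Micro-recall = TP/(TP+FN) on pooled counts = 0.603 (equals overall accuracy in single-label multiclass).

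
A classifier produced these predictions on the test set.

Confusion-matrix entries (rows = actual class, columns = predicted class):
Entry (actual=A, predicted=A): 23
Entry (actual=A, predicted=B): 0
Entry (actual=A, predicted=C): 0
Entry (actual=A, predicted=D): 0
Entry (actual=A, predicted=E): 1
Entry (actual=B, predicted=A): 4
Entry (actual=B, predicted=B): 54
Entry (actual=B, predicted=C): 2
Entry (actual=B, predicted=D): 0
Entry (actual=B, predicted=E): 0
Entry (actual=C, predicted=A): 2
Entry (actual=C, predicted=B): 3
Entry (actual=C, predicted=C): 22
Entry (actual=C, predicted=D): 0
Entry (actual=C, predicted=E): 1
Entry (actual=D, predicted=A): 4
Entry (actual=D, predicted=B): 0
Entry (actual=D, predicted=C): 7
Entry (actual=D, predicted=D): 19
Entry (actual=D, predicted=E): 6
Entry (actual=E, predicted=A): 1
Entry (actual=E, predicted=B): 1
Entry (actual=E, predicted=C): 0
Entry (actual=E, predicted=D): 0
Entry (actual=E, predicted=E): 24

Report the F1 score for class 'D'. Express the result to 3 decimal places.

0.691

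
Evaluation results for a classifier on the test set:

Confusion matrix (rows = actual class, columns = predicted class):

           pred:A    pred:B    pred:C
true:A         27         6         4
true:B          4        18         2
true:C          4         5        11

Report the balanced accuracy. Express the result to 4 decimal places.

0.6766

Balanced accuracy = mean of per-class recall.
  A: recall = 27/37 = 0.72973
  B: recall = 18/24 = 0.75000
  C: recall = 11/20 = 0.55000
Mean = (0.72973 + 0.75000 + 0.55000) / 3 = 0.6766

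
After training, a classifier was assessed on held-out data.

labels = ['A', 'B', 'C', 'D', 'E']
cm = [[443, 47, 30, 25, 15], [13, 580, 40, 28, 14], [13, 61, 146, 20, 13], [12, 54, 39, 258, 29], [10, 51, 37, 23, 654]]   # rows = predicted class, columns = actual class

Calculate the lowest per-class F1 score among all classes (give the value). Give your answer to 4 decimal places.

0.5358

Per-class F1 score (2·TP/(2·TP+FP+FN)):
  A: TP=443, FP=47+30+25+15=117, FN=13+13+12+10=48 → 886/1051 = 0.84301
  B: TP=580, FP=13+40+28+14=95, FN=47+61+54+51=213 → 1160/1468 = 0.79019
  C: TP=146, FP=13+61+20+13=107, FN=30+40+39+37=146 → 292/545 = 0.53578
  D: TP=258, FP=12+54+39+29=134, FN=25+28+20+23=96 → 516/746 = 0.69169
  E: TP=654, FP=10+51+37+23=121, FN=15+14+13+29=71 → 1308/1500 = 0.87200
Lowest is class 'C' with F1 score = 0.5358.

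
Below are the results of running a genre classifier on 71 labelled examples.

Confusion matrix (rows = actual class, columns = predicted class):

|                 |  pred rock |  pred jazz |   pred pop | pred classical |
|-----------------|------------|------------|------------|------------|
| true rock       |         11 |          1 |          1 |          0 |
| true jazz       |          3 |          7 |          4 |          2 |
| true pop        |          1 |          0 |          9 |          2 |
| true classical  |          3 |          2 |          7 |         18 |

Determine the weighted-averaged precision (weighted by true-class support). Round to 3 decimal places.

0.688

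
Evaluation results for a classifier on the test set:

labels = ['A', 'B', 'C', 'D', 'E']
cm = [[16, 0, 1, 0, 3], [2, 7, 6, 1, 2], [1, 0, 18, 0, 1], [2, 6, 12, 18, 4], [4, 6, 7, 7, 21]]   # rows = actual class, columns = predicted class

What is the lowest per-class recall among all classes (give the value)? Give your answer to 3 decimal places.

0.389

Per-class recall (TP/(TP+FN)):
  A: TP=16, FN=0+1+0+3=4 → 16/20 = 0.8000
  B: TP=7, FN=2+6+1+2=11 → 7/18 = 0.3889
  C: TP=18, FN=1+0+0+1=2 → 18/20 = 0.9000
  D: TP=18, FN=2+6+12+4=24 → 18/42 = 0.4286
  E: TP=21, FN=4+6+7+7=24 → 21/45 = 0.4667
Lowest is class 'B' with recall = 0.389.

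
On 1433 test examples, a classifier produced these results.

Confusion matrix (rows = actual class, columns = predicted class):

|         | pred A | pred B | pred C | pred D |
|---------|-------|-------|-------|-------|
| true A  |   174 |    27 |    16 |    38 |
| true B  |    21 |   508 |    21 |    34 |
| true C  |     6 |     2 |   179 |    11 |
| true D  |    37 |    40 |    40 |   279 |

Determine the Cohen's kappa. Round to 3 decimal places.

Observed agreement pₒ = trace/N = 1140/1433 = 0.7955
Expected agreement pₑ = Σ (rowᵢ·colᵢ)/N² = (255·238 + 584·577 + 198·256 + 396·362)/1433² = 0.2881
κ = (pₒ − pₑ)/(1 − pₑ) = (0.7955 − 0.2881)/(1 − 0.2881) = 0.713

0.713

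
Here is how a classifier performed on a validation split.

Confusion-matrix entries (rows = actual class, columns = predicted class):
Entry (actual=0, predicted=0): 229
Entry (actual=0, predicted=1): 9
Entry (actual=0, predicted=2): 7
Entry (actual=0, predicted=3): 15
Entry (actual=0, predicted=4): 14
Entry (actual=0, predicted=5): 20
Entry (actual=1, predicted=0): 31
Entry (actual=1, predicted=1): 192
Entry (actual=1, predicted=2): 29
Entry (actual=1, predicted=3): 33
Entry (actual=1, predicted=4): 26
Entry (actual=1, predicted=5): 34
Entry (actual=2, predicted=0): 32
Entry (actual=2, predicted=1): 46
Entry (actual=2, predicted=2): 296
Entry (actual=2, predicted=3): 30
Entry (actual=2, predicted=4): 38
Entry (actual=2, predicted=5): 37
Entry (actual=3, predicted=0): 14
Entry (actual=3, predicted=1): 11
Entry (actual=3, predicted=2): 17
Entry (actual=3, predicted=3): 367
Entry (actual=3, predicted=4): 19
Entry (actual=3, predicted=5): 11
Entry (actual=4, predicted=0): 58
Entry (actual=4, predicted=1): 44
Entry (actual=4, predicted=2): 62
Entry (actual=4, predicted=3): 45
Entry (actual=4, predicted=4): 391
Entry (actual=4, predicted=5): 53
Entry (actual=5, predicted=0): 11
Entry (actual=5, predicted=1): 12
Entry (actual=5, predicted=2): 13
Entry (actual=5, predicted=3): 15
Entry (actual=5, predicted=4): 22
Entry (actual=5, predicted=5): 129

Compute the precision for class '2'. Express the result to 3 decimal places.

0.698

Take TP from the diagonal, FP from the rest of the '2' prediction marginal, FN from the rest of the '2' actual marginal.
precision = TP/(TP+FP).
2: TP=296, FP=7+29+17+62+13=128 → 296/424 = 0.6981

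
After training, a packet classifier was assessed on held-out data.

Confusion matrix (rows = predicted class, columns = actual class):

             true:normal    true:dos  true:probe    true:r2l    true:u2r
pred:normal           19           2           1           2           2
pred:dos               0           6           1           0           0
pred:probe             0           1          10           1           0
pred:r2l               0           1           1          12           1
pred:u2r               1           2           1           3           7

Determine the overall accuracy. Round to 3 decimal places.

0.730

Accuracy = trace / total = (19+6+10+12+7=54) / 74 = 54/74 = 0.730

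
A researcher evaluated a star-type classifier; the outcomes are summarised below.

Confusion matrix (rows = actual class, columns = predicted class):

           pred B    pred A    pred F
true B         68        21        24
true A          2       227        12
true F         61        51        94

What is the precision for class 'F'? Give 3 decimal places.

precision = TP/(TP+FP).
F: TP=94, FP=24+12=36 → 94/130 = 0.7231

0.723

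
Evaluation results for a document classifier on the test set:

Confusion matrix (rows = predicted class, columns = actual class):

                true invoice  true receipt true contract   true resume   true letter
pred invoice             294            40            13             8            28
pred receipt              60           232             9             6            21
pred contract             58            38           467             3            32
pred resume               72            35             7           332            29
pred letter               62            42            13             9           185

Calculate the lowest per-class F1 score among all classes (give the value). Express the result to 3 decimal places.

Per-class F1 score (2·TP/(2·TP+FP+FN)):
  invoice: TP=294, FP=40+13+8+28=89, FN=60+58+72+62=252 → 588/929 = 0.6329
  receipt: TP=232, FP=60+9+6+21=96, FN=40+38+35+42=155 → 464/715 = 0.6490
  contract: TP=467, FP=58+38+3+32=131, FN=13+9+7+13=42 → 934/1107 = 0.8437
  resume: TP=332, FP=72+35+7+29=143, FN=8+6+3+9=26 → 664/833 = 0.7971
  letter: TP=185, FP=62+42+13+9=126, FN=28+21+32+29=110 → 370/606 = 0.6106
Lowest is class 'letter' with F1 score = 0.611.

0.611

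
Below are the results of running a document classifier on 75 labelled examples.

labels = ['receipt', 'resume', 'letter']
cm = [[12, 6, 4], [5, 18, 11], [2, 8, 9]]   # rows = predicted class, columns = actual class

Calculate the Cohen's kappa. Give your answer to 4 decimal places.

0.2629

Observed agreement pₒ = trace/N = 39/75 = 0.52000
Expected agreement pₑ = Σ (rowᵢ·colᵢ)/N² = (19·22 + 32·34 + 24·19)/75² = 0.34880
κ = (pₒ − pₑ)/(1 − pₑ) = (0.52000 − 0.34880)/(1 − 0.34880) = 0.2629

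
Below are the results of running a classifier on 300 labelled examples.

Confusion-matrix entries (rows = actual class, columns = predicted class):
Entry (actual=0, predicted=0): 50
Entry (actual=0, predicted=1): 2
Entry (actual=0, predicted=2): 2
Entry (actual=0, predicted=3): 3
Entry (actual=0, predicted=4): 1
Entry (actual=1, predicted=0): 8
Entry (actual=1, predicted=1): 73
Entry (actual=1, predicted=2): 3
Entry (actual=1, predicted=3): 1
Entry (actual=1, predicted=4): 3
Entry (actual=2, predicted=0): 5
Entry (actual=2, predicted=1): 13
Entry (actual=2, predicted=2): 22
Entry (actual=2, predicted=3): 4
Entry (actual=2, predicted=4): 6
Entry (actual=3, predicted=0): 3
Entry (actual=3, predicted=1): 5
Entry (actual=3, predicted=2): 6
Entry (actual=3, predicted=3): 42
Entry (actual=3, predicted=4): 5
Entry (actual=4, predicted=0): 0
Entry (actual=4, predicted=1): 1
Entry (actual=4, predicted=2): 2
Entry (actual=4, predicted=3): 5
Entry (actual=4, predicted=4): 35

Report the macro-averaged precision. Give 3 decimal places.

0.725

Per-class precision (TP/(TP+FP)):
  0: TP=50, FP=8+5+3+0=16 → 50/66 = 0.7576
  1: TP=73, FP=2+13+5+1=21 → 73/94 = 0.7766
  2: TP=22, FP=2+3+6+2=13 → 22/35 = 0.6286
  3: TP=42, FP=3+1+4+5=13 → 42/55 = 0.7636
  4: TP=35, FP=1+3+6+5=15 → 35/50 = 0.7000
Macro-precision = mean = (0.7576 + 0.7766 + 0.6286 + 0.7636 + 0.7000) / 5 = 0.725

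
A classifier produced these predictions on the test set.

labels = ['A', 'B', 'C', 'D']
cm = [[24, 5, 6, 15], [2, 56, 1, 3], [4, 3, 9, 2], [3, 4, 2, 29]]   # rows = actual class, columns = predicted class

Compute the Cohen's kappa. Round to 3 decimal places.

Observed agreement pₒ = trace/N = 118/168 = 0.7024
Expected agreement pₑ = Σ (rowᵢ·colᵢ)/N² = (50·33 + 62·68 + 18·18 + 38·49)/168² = 0.2853
κ = (pₒ − pₑ)/(1 − pₑ) = (0.7024 − 0.2853)/(1 − 0.2853) = 0.584

0.584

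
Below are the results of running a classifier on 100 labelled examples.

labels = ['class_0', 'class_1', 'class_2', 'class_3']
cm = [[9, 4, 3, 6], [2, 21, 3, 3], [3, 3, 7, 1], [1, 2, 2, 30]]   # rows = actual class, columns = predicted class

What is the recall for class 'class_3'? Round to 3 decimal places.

0.857

Treat 'class_3' as positive and all other classes as negative.
recall = TP/(TP+FN).
class_3: TP=30, FN=1+2+2=5 → 30/35 = 0.8571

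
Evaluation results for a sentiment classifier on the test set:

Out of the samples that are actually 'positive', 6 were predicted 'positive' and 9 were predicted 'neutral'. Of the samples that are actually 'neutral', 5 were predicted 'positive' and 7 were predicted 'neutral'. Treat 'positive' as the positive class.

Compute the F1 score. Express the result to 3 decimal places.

0.462

Precision = TP/(TP+FP) = 6/11 = 0.5455
Recall = TP/(TP+FN) = 6/15 = 0.4000
F1 = 2·TP/(2·TP+FP+FN) = 12/26 = 0.462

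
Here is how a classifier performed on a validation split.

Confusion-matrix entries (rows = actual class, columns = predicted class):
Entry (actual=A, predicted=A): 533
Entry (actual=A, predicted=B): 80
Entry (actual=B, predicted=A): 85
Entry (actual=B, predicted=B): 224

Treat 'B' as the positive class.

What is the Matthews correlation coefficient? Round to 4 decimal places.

MCC = (TP·TN − FP·FN) / √((TP+FP)(TP+FN)(TN+FP)(TN+FN))
Numerator = 224·533 − 80·85 = 112592
Denominator = √(304·309·613·618) = √35586150624 = 188642.9183
MCC = 112592 / 188642.9183 = 0.5969

0.5969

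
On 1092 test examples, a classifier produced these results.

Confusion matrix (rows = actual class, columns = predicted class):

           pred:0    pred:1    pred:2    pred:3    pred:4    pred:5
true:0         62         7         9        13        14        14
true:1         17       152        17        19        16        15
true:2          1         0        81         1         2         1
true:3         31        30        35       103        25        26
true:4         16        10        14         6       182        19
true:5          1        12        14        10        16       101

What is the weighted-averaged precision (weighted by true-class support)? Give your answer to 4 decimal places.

Per-class precision (TP/(TP+FP)):
  0: TP=62, FP=17+1+31+16+1=66 → 62/128 = 0.48438
  1: TP=152, FP=7+0+30+10+12=59 → 152/211 = 0.72038
  2: TP=81, FP=9+17+35+14+14=89 → 81/170 = 0.47647
  3: TP=103, FP=13+19+1+6+10=49 → 103/152 = 0.67763
  4: TP=182, FP=14+16+2+25+16=73 → 182/255 = 0.71373
  5: TP=101, FP=14+15+1+26+19=75 → 101/176 = 0.57386
Weighted-precision = Σ (supportᵢ/N)·precisionᵢ with N=1092: (119/1092)·0.48438 + (236/1092)·0.72038 + (86/1092)·0.47647 + (250/1092)·0.67763 + (247/1092)·0.71373 + (154/1092)·0.57386 = 0.6435

0.6435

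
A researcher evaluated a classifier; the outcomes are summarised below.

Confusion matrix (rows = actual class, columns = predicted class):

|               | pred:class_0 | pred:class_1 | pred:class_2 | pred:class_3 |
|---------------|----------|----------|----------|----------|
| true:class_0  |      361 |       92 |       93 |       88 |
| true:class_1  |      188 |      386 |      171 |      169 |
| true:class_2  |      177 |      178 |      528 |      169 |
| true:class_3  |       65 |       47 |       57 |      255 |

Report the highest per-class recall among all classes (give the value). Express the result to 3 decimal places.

0.601

Per-class recall (TP/(TP+FN)):
  class_0: TP=361, FN=92+93+88=273 → 361/634 = 0.5694
  class_1: TP=386, FN=188+171+169=528 → 386/914 = 0.4223
  class_2: TP=528, FN=177+178+169=524 → 528/1052 = 0.5019
  class_3: TP=255, FN=65+47+57=169 → 255/424 = 0.6014
Highest is class 'class_3' with recall = 0.601.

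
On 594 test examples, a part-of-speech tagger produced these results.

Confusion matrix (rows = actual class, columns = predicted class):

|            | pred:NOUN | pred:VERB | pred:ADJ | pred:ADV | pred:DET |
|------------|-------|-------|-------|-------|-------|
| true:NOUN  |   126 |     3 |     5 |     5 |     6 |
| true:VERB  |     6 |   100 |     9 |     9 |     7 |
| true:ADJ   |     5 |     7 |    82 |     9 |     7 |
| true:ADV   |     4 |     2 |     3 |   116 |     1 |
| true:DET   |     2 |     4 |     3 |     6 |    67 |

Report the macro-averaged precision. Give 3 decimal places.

0.822

Per-class precision (TP/(TP+FP)):
  NOUN: TP=126, FP=6+5+4+2=17 → 126/143 = 0.8811
  VERB: TP=100, FP=3+7+2+4=16 → 100/116 = 0.8621
  ADJ: TP=82, FP=5+9+3+3=20 → 82/102 = 0.8039
  ADV: TP=116, FP=5+9+9+6=29 → 116/145 = 0.8000
  DET: TP=67, FP=6+7+7+1=21 → 67/88 = 0.7614
Macro-precision = mean = (0.8811 + 0.8621 + 0.8039 + 0.8000 + 0.7614) / 5 = 0.822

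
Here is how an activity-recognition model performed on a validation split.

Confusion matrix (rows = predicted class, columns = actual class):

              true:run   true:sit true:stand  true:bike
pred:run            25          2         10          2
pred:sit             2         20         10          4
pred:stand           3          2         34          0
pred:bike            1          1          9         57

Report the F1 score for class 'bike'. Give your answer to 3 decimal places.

0.870

Treat 'bike' as positive and all other classes as negative.
F1 score = 2·TP/(2·TP+FP+FN).
bike: TP=57, FP=1+1+9=11, FN=2+4+0=6 → 114/131 = 0.8702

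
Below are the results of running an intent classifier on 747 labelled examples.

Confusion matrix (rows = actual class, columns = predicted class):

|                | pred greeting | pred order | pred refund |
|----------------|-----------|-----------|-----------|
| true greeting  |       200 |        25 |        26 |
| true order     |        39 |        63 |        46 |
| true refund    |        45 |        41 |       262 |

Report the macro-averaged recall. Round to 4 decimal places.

0.6585

Per-class recall (TP/(TP+FN)):
  greeting: TP=200, FN=25+26=51 → 200/251 = 0.79681
  order: TP=63, FN=39+46=85 → 63/148 = 0.42568
  refund: TP=262, FN=45+41=86 → 262/348 = 0.75287
Macro-recall = mean = (0.79681 + 0.42568 + 0.75287) / 3 = 0.6585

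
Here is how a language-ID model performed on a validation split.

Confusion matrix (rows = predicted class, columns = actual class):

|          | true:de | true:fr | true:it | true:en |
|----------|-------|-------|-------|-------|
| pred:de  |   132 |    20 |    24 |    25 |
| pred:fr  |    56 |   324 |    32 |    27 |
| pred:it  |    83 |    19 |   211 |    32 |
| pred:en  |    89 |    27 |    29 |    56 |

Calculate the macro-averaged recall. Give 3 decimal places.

Per-class recall (TP/(TP+FN)):
  de: TP=132, FN=56+83+89=228 → 132/360 = 0.3667
  fr: TP=324, FN=20+19+27=66 → 324/390 = 0.8308
  it: TP=211, FN=24+32+29=85 → 211/296 = 0.7128
  en: TP=56, FN=25+27+32=84 → 56/140 = 0.4000
Macro-recall = mean = (0.3667 + 0.8308 + 0.7128 + 0.4000) / 4 = 0.578

0.578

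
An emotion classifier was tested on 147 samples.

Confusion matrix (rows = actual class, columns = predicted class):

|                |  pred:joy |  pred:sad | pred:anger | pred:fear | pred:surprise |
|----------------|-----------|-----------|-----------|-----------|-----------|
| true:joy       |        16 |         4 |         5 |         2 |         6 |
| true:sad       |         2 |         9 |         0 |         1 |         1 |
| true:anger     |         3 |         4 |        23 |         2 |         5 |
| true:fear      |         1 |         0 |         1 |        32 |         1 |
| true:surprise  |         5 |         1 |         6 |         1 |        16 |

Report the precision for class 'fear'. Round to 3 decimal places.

0.842

Take TP from the diagonal, FP from the rest of the 'fear' prediction marginal, FN from the rest of the 'fear' actual marginal.
precision = TP/(TP+FP).
fear: TP=32, FP=2+1+2+1=6 → 32/38 = 0.8421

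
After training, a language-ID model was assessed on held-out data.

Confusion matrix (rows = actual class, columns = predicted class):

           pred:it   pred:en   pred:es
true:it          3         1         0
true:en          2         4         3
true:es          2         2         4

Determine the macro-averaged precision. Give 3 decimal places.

0.524

Per-class precision (TP/(TP+FP)):
  it: TP=3, FP=2+2=4 → 3/7 = 0.4286
  en: TP=4, FP=1+2=3 → 4/7 = 0.5714
  es: TP=4, FP=0+3=3 → 4/7 = 0.5714
Macro-precision = mean = (0.4286 + 0.5714 + 0.5714) / 3 = 0.524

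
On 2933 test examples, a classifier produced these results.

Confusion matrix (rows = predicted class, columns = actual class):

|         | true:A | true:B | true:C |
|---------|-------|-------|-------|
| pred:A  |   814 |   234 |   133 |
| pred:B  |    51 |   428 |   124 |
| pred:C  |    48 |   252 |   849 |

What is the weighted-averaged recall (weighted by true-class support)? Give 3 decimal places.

0.713

Per-class recall (TP/(TP+FN)):
  A: TP=814, FN=51+48=99 → 814/913 = 0.8916
  B: TP=428, FN=234+252=486 → 428/914 = 0.4683
  C: TP=849, FN=133+124=257 → 849/1106 = 0.7676
Weighted-recall = Σ (supportᵢ/N)·recallᵢ with N=2933: (913/2933)·0.8916 + (914/2933)·0.4683 + (1106/2933)·0.7676 = 0.713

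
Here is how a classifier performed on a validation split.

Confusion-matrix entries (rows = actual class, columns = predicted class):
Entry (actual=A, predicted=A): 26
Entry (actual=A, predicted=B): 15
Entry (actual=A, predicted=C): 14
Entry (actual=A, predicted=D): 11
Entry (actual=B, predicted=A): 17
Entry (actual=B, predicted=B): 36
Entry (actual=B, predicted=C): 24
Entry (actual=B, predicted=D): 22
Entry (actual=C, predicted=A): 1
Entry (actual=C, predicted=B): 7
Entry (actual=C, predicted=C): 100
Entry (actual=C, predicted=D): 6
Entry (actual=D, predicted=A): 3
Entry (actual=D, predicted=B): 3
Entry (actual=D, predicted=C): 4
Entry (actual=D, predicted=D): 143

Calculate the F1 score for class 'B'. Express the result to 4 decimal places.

0.4500

F1 score = 2·TP/(2·TP+FP+FN).
B: TP=36, FP=15+7+3=25, FN=17+24+22=63 → 72/160 = 0.45000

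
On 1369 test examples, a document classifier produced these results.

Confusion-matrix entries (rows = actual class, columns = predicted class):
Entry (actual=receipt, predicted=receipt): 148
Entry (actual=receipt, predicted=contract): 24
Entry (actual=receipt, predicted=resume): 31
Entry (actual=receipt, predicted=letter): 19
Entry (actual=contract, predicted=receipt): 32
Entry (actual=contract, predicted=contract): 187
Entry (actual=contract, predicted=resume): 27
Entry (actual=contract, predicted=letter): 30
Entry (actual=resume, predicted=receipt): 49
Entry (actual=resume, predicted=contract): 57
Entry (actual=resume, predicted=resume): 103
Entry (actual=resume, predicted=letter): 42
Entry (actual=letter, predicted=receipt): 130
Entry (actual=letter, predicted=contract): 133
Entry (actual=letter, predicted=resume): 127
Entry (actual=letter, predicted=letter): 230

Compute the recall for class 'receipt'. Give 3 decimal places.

Treat 'receipt' as positive and all other classes as negative.
recall = TP/(TP+FN).
receipt: TP=148, FN=24+31+19=74 → 148/222 = 0.6667

0.667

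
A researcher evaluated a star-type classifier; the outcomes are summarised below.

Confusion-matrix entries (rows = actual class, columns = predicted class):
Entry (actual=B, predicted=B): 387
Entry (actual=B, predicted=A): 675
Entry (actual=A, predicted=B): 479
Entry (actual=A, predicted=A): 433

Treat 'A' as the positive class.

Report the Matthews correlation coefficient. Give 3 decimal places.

MCC = (TP·TN − FP·FN) / √((TP+FP)(TP+FN)(TN+FP)(TN+FN))
Numerator = 433·387 − 675·479 = -155754
Denominator = √(1108·912·1062·866) = √929345087232 = 964025.4598
MCC = -155754 / 964025.4598 = -0.162

-0.162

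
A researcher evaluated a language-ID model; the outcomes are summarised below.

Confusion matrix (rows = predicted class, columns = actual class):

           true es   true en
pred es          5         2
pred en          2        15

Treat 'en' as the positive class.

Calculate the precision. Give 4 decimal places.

0.8824

Precision = TP/(TP+FP) = 15/(15+2) = 15/17 = 0.8824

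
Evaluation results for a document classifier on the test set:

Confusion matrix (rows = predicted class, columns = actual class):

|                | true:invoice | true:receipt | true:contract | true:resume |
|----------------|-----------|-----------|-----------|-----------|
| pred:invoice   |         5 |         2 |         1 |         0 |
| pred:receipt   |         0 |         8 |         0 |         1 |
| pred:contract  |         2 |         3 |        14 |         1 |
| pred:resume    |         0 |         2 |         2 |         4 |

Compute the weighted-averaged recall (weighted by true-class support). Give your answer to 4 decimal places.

Per-class recall (TP/(TP+FN)):
  invoice: TP=5, FN=0+2+0=2 → 5/7 = 0.71429
  receipt: TP=8, FN=2+3+2=7 → 8/15 = 0.53333
  contract: TP=14, FN=1+0+2=3 → 14/17 = 0.82353
  resume: TP=4, FN=0+1+1=2 → 4/6 = 0.66667
Weighted-recall = Σ (supportᵢ/N)·recallᵢ with N=45: (7/45)·0.71429 + (15/45)·0.53333 + (17/45)·0.82353 + (6/45)·0.66667 = 0.6889

0.6889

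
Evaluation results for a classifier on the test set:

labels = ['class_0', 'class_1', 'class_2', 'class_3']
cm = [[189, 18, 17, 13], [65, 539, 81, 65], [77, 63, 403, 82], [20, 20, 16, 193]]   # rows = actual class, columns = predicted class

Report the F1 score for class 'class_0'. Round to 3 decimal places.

Take TP from the diagonal, FP from the rest of the 'class_0' prediction marginal, FN from the rest of the 'class_0' actual marginal.
F1 score = 2·TP/(2·TP+FP+FN).
class_0: TP=189, FP=65+77+20=162, FN=18+17+13=48 → 378/588 = 0.6429

0.643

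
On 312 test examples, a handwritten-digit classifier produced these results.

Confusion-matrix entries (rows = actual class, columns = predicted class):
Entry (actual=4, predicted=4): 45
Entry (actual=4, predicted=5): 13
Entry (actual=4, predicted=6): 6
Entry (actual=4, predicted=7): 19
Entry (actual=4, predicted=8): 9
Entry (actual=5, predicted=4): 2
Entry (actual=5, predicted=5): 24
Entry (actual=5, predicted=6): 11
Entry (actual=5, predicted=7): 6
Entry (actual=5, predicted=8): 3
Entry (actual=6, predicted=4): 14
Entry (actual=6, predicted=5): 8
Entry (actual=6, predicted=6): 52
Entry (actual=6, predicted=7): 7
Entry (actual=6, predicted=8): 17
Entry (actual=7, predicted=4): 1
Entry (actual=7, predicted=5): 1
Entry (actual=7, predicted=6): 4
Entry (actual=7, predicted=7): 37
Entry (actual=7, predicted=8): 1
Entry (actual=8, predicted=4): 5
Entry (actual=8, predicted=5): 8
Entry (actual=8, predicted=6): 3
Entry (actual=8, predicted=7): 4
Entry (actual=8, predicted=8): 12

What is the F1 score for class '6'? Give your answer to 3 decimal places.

0.598

Treat '6' as positive and all other classes as negative.
F1 score = 2·TP/(2·TP+FP+FN).
6: TP=52, FP=6+11+4+3=24, FN=14+8+7+17=46 → 104/174 = 0.5977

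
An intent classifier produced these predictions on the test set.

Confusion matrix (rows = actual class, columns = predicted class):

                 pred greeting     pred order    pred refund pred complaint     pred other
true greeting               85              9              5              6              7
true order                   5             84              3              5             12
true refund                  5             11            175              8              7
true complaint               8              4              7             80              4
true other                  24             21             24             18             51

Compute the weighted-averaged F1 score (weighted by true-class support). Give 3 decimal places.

Per-class F1 score (2·TP/(2·TP+FP+FN)):
  greeting: TP=85, FP=5+5+8+24=42, FN=9+5+6+7=27 → 170/239 = 0.7113
  order: TP=84, FP=9+11+4+21=45, FN=5+3+5+12=25 → 168/238 = 0.7059
  refund: TP=175, FP=5+3+7+24=39, FN=5+11+8+7=31 → 350/420 = 0.8333
  complaint: TP=80, FP=6+5+8+18=37, FN=8+4+7+4=23 → 160/220 = 0.7273
  other: TP=51, FP=7+12+7+4=30, FN=24+21+24+18=87 → 102/219 = 0.4658
Weighted-F1 score = Σ (supportᵢ/N)·F1 scoreᵢ with N=668: (112/668)·0.7113 + (109/668)·0.7059 + (206/668)·0.8333 + (103/668)·0.7273 + (138/668)·0.4658 = 0.700

0.700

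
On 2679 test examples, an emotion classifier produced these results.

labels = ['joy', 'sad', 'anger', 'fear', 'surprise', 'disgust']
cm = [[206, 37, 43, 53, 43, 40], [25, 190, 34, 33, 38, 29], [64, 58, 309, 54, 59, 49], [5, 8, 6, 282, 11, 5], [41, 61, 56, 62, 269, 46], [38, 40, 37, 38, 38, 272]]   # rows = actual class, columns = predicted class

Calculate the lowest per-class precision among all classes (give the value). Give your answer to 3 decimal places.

0.482

Per-class precision (TP/(TP+FP)):
  joy: TP=206, FP=25+64+5+41+38=173 → 206/379 = 0.5435
  sad: TP=190, FP=37+58+8+61+40=204 → 190/394 = 0.4822
  anger: TP=309, FP=43+34+6+56+37=176 → 309/485 = 0.6371
  fear: TP=282, FP=53+33+54+62+38=240 → 282/522 = 0.5402
  surprise: TP=269, FP=43+38+59+11+38=189 → 269/458 = 0.5873
  disgust: TP=272, FP=40+29+49+5+46=169 → 272/441 = 0.6168
Lowest is class 'sad' with precision = 0.482.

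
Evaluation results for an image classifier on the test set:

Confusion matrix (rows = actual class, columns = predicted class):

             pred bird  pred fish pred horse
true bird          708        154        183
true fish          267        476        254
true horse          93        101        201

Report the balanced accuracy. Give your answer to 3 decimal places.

Balanced accuracy = mean of per-class recall.
  bird: recall = 708/1045 = 0.6775
  fish: recall = 476/997 = 0.4774
  horse: recall = 201/395 = 0.5089
Mean = (0.6775 + 0.4774 + 0.5089) / 3 = 0.555

0.555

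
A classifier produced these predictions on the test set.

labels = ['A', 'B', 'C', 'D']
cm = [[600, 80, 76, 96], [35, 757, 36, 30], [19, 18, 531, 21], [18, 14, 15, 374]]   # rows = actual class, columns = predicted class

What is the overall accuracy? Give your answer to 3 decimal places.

0.832

Accuracy = trace / total = (600+757+531+374=2262) / 2720 = 2262/2720 = 0.832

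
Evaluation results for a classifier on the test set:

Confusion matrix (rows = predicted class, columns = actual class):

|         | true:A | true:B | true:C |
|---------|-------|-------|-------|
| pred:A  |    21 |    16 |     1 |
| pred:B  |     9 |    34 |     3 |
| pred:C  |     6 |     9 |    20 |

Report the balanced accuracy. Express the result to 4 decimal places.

0.6643

Balanced accuracy = mean of per-class recall.
  A: recall = 21/36 = 0.58333
  B: recall = 34/59 = 0.57627
  C: recall = 20/24 = 0.83333
Mean = (0.58333 + 0.57627 + 0.83333) / 3 = 0.6643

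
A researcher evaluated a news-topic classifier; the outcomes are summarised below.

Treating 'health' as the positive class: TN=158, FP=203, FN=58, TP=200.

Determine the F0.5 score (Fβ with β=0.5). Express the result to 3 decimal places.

Fβ = (1+β²)·TP / ((1+β²)·TP + β²·FN + FP), with β²=1/4
= 1.25·200 / (1.25·200 + 0.25·58 + 203) = 0.535

0.535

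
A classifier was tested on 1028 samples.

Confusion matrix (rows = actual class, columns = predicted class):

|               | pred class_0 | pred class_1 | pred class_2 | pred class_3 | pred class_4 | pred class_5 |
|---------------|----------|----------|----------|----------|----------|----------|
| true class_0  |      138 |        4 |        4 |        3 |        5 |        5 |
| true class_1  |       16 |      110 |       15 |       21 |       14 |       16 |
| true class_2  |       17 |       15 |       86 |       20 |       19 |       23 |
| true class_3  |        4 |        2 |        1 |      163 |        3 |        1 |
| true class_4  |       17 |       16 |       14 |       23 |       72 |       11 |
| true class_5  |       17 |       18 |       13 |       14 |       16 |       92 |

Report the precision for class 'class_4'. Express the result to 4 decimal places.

0.5581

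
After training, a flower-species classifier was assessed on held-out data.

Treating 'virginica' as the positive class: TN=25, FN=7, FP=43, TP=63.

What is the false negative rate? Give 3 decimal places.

0.100

FNR = FN/(FN+TP) = 7/(7+63) = 0.100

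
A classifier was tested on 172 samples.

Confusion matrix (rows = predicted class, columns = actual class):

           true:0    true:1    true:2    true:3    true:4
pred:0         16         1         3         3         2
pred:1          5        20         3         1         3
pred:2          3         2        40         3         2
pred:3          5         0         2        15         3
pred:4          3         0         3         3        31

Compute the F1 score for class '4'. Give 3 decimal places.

0.765

Take TP from the diagonal, FP from the rest of the '4' prediction marginal, FN from the rest of the '4' actual marginal.
F1 score = 2·TP/(2·TP+FP+FN).
4: TP=31, FP=3+0+3+3=9, FN=2+3+2+3=10 → 62/81 = 0.7654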